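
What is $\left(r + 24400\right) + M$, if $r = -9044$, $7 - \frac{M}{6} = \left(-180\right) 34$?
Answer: $52118$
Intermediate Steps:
$M = 36762$ ($M = 42 - 6 \left(\left(-180\right) 34\right) = 42 - -36720 = 42 + 36720 = 36762$)
$\left(r + 24400\right) + M = \left(-9044 + 24400\right) + 36762 = 15356 + 36762 = 52118$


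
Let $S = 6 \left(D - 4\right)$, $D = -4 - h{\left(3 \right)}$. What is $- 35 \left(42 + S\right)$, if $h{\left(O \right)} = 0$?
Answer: $210$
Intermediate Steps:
$D = -4$ ($D = -4 - 0 = -4 + 0 = -4$)
$S = -48$ ($S = 6 \left(-4 - 4\right) = 6 \left(-8\right) = -48$)
$- 35 \left(42 + S\right) = - 35 \left(42 - 48\right) = \left(-35\right) \left(-6\right) = 210$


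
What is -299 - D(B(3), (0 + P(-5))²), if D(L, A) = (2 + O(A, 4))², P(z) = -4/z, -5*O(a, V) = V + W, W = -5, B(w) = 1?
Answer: -7596/25 ≈ -303.84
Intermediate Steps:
O(a, V) = 1 - V/5 (O(a, V) = -(V - 5)/5 = -(-5 + V)/5 = 1 - V/5)
D(L, A) = 121/25 (D(L, A) = (2 + (1 - ⅕*4))² = (2 + (1 - ⅘))² = (2 + ⅕)² = (11/5)² = 121/25)
-299 - D(B(3), (0 + P(-5))²) = -299 - 1*121/25 = -299 - 121/25 = -7596/25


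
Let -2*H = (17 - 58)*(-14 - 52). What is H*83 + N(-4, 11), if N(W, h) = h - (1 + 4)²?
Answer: -112313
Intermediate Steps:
N(W, h) = -25 + h (N(W, h) = h - 1*5² = h - 1*25 = h - 25 = -25 + h)
H = -1353 (H = -(17 - 58)*(-14 - 52)/2 = -(-41)*(-66)/2 = -½*2706 = -1353)
H*83 + N(-4, 11) = -1353*83 + (-25 + 11) = -112299 - 14 = -112313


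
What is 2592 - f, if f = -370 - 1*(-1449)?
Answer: 1513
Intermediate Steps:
f = 1079 (f = -370 + 1449 = 1079)
2592 - f = 2592 - 1*1079 = 2592 - 1079 = 1513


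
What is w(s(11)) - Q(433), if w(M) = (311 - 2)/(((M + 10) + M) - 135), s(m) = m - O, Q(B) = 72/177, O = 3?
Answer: -20847/6431 ≈ -3.2416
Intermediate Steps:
Q(B) = 24/59 (Q(B) = 72*(1/177) = 24/59)
s(m) = -3 + m (s(m) = m - 1*3 = m - 3 = -3 + m)
w(M) = 309/(-125 + 2*M) (w(M) = 309/(((10 + M) + M) - 135) = 309/((10 + 2*M) - 135) = 309/(-125 + 2*M))
w(s(11)) - Q(433) = 309/(-125 + 2*(-3 + 11)) - 1*24/59 = 309/(-125 + 2*8) - 24/59 = 309/(-125 + 16) - 24/59 = 309/(-109) - 24/59 = 309*(-1/109) - 24/59 = -309/109 - 24/59 = -20847/6431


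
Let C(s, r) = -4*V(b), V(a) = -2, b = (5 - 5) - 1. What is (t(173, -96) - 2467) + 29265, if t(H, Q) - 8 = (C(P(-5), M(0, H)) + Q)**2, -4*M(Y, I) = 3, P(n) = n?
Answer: 34550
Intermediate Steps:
M(Y, I) = -3/4 (M(Y, I) = -1/4*3 = -3/4)
b = -1 (b = 0 - 1 = -1)
C(s, r) = 8 (C(s, r) = -4*(-2) = 8)
t(H, Q) = 8 + (8 + Q)**2
(t(173, -96) - 2467) + 29265 = ((8 + (8 - 96)**2) - 2467) + 29265 = ((8 + (-88)**2) - 2467) + 29265 = ((8 + 7744) - 2467) + 29265 = (7752 - 2467) + 29265 = 5285 + 29265 = 34550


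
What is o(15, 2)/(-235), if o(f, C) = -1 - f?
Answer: 16/235 ≈ 0.068085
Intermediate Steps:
o(15, 2)/(-235) = (-1 - 1*15)/(-235) = -(-1 - 15)/235 = -1/235*(-16) = 16/235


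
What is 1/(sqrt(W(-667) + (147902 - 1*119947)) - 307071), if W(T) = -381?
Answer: -18063/5546621851 - sqrt(27574)/94292571467 ≈ -3.2583e-6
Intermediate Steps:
1/(sqrt(W(-667) + (147902 - 1*119947)) - 307071) = 1/(sqrt(-381 + (147902 - 1*119947)) - 307071) = 1/(sqrt(-381 + (147902 - 119947)) - 307071) = 1/(sqrt(-381 + 27955) - 307071) = 1/(sqrt(27574) - 307071) = 1/(-307071 + sqrt(27574))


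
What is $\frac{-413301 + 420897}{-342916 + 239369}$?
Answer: $- \frac{7596}{103547} \approx -0.073358$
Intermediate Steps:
$\frac{-413301 + 420897}{-342916 + 239369} = \frac{7596}{-103547} = 7596 \left(- \frac{1}{103547}\right) = - \frac{7596}{103547}$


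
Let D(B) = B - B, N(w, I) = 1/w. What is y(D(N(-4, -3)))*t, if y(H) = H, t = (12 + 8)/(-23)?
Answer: 0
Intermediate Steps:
D(B) = 0
t = -20/23 (t = 20*(-1/23) = -20/23 ≈ -0.86957)
y(D(N(-4, -3)))*t = 0*(-20/23) = 0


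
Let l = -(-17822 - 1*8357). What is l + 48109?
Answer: 74288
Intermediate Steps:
l = 26179 (l = -(-17822 - 8357) = -1*(-26179) = 26179)
l + 48109 = 26179 + 48109 = 74288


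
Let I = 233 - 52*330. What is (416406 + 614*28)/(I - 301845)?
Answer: -216799/159386 ≈ -1.3602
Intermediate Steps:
I = -16927 (I = 233 - 17160 = -16927)
(416406 + 614*28)/(I - 301845) = (416406 + 614*28)/(-16927 - 301845) = (416406 + 17192)/(-318772) = 433598*(-1/318772) = -216799/159386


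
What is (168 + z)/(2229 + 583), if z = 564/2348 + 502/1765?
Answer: 174600779/2913386660 ≈ 0.059931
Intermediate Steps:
z = 543539/1036055 (z = 564*(1/2348) + 502*(1/1765) = 141/587 + 502/1765 = 543539/1036055 ≈ 0.52462)
(168 + z)/(2229 + 583) = (168 + 543539/1036055)/(2229 + 583) = (174600779/1036055)/2812 = (174600779/1036055)*(1/2812) = 174600779/2913386660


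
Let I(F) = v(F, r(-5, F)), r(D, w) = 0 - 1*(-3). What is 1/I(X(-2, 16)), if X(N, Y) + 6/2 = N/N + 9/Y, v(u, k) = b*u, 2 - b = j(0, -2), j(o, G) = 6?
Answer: 4/23 ≈ 0.17391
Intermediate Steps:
b = -4 (b = 2 - 1*6 = 2 - 6 = -4)
r(D, w) = 3 (r(D, w) = 0 + 3 = 3)
v(u, k) = -4*u
X(N, Y) = -2 + 9/Y (X(N, Y) = -3 + (N/N + 9/Y) = -3 + (1 + 9/Y) = -2 + 9/Y)
I(F) = -4*F
1/I(X(-2, 16)) = 1/(-4*(-2 + 9/16)) = 1/(-4*(-23/16)) = 1/(23/4) = 4/23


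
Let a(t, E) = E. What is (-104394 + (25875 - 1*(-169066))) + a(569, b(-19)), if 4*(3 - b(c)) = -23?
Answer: 362223/4 ≈ 90556.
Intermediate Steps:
b(c) = 35/4 (b(c) = 3 - ¼*(-23) = 3 + 23/4 = 35/4)
(-104394 + (25875 - 1*(-169066))) + a(569, b(-19)) = (-104394 + (25875 - 1*(-169066))) + 35/4 = (-104394 + (25875 + 169066)) + 35/4 = (-104394 + 194941) + 35/4 = 90547 + 35/4 = 362223/4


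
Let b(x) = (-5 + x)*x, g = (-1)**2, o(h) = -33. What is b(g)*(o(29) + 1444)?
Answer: -5644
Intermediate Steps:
g = 1
b(x) = x*(-5 + x)
b(g)*(o(29) + 1444) = (1*(-5 + 1))*(-33 + 1444) = (1*(-4))*1411 = -4*1411 = -5644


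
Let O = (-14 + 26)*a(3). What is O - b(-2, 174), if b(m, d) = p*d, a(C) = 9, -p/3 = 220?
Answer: 114948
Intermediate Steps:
p = -660 (p = -3*220 = -660)
b(m, d) = -660*d
O = 108 (O = (-14 + 26)*9 = 12*9 = 108)
O - b(-2, 174) = 108 - (-660)*174 = 108 - 1*(-114840) = 108 + 114840 = 114948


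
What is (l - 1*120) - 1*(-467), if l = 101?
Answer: 448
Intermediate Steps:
(l - 1*120) - 1*(-467) = (101 - 1*120) - 1*(-467) = (101 - 120) + 467 = -19 + 467 = 448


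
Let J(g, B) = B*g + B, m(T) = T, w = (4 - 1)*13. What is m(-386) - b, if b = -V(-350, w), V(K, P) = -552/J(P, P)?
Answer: -25113/65 ≈ -386.35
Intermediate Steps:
w = 39 (w = 3*13 = 39)
J(g, B) = B + B*g
V(K, P) = -552/(P*(1 + P)) (V(K, P) = -552*1/(P*(1 + P)) = -552/(P*(1 + P)))
b = 23/65 (b = -(-552)/(39*(1 + 39)) = -(-552)/(39*40) = -1*(-23/65) = 23/65 ≈ 0.35385)
m(-386) - b = -386 - 1*23/65 = -386 - 23/65 = -25113/65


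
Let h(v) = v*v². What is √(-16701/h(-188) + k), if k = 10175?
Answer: √3177649052147/17672 ≈ 100.87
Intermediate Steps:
h(v) = v³
√(-16701/h(-188) + k) = √(-16701/((-188)³) + 10175) = √(-16701/(-6644672) + 10175) = √(-16701*(-1/6644672) + 10175) = √(16701/6644672 + 10175) = √(67609554301/6644672) = √3177649052147/17672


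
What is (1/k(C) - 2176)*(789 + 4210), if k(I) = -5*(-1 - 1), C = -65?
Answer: -108773241/10 ≈ -1.0877e+7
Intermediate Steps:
k(I) = 10 (k(I) = -5*(-2) = 10)
(1/k(C) - 2176)*(789 + 4210) = (1/10 - 2176)*(789 + 4210) = (⅒ - 2176)*4999 = -21759/10*4999 = -108773241/10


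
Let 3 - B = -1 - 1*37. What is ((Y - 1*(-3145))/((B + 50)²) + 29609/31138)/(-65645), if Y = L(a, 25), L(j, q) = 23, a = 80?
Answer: -343837313/16926811256810 ≈ -2.0313e-5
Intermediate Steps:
Y = 23
B = 41 (B = 3 - (-1 - 1*37) = 3 - (-1 - 37) = 3 - 1*(-38) = 3 + 38 = 41)
((Y - 1*(-3145))/((B + 50)²) + 29609/31138)/(-65645) = ((23 - 1*(-3145))/((41 + 50)²) + 29609/31138)/(-65645) = ((23 + 3145)/(91²) + 29609*(1/31138))*(-1/65645) = (3168/8281 + 29609/31138)*(-1/65645) = (343837313/257853778)*(-1/65645) = -343837313/16926811256810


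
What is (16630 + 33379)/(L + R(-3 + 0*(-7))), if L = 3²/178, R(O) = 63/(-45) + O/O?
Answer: -44508010/311 ≈ -1.4311e+5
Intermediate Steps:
R(O) = -⅖ (R(O) = 63*(-1/45) + 1 = -7/5 + 1 = -⅖)
L = 9/178 (L = 9*(1/178) = 9/178 ≈ 0.050562)
(16630 + 33379)/(L + R(-3 + 0*(-7))) = (16630 + 33379)/(9/178 - ⅖) = 50009/(-311/890) = 50009*(-890/311) = -44508010/311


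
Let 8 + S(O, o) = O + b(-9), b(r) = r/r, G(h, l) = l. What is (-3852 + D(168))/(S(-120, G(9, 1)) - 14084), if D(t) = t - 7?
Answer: 3691/14211 ≈ 0.25973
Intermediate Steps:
b(r) = 1
D(t) = -7 + t
S(O, o) = -7 + O (S(O, o) = -8 + (O + 1) = -8 + (1 + O) = -7 + O)
(-3852 + D(168))/(S(-120, G(9, 1)) - 14084) = (-3852 + (-7 + 168))/((-7 - 120) - 14084) = (-3852 + 161)/(-127 - 14084) = -3691/(-14211) = -3691*(-1/14211) = 3691/14211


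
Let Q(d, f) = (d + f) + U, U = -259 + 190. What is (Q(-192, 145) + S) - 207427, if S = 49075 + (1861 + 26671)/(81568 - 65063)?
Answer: -2615485808/16505 ≈ -1.5847e+5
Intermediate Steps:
U = -69
Q(d, f) = -69 + d + f (Q(d, f) = (d + f) - 69 = -69 + d + f)
S = 810011407/16505 (S = 49075 + 28532/16505 = 810011407/16505 ≈ 49077.)
(Q(-192, 145) + S) - 207427 = ((-69 - 192 + 145) + 810011407/16505) - 207427 = (-116 + 810011407/16505) - 207427 = 808096827/16505 - 207427 = -2615485808/16505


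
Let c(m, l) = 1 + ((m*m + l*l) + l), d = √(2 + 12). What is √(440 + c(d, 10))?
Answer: √565 ≈ 23.770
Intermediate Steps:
d = √14 ≈ 3.7417
c(m, l) = 1 + l + l² + m² (c(m, l) = 1 + ((m² + l²) + l) = 1 + ((l² + m²) + l) = 1 + (l + l² + m²) = 1 + l + l² + m²)
√(440 + c(d, 10)) = √(440 + (1 + 10 + 10² + (√14)²)) = √(440 + (1 + 10 + 100 + 14)) = √(440 + 125) = √565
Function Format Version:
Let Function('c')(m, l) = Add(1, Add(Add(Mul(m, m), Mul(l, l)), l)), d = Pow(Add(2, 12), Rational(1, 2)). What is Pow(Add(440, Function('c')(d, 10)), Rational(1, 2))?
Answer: Pow(565, Rational(1, 2)) ≈ 23.770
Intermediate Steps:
d = Pow(14, Rational(1, 2)) ≈ 3.7417
Function('c')(m, l) = Add(1, l, Pow(l, 2), Pow(m, 2)) (Function('c')(m, l) = Add(1, Add(Add(Pow(m, 2), Pow(l, 2)), l)) = Add(1, Add(Add(Pow(l, 2), Pow(m, 2)), l)) = Add(1, Add(l, Pow(l, 2), Pow(m, 2))) = Add(1, l, Pow(l, 2), Pow(m, 2)))
Pow(Add(440, Function('c')(d, 10)), Rational(1, 2)) = Pow(Add(440, Add(1, 10, Pow(10, 2), Pow(Pow(14, Rational(1, 2)), 2))), Rational(1, 2)) = Pow(Add(440, Add(1, 10, 100, 14)), Rational(1, 2)) = Pow(Add(440, 125), Rational(1, 2)) = Pow(565, Rational(1, 2))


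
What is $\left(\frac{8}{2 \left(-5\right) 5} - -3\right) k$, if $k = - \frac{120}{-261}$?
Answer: $\frac{568}{435} \approx 1.3057$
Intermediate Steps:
$k = \frac{40}{87}$ ($k = \left(-120\right) \left(- \frac{1}{261}\right) = \frac{40}{87} \approx 0.45977$)
$\left(\frac{8}{2 \left(-5\right) 5} - -3\right) k = \left(\frac{8}{2 \left(-5\right) 5} - -3\right) \frac{40}{87} = \left(\frac{8}{\left(-10\right) 5} + 3\right) \frac{40}{87} = \left(\frac{8}{-50} + 3\right) \frac{40}{87} = \left(8 \left(- \frac{1}{50}\right) + 3\right) \frac{40}{87} = \left(- \frac{4}{25} + 3\right) \frac{40}{87} = \frac{71}{25} \cdot \frac{40}{87} = \frac{568}{435}$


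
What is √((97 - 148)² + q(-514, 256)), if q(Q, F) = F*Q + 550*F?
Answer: 3*√1313 ≈ 108.71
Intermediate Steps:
q(Q, F) = 550*F + F*Q
√((97 - 148)² + q(-514, 256)) = √((97 - 148)² + 256*(550 - 514)) = √((-51)² + 256*36) = √(2601 + 9216) = √11817 = 3*√1313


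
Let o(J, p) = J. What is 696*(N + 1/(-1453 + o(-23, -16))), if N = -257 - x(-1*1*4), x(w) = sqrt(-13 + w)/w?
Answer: -22001314/123 + 174*I*sqrt(17) ≈ -1.7887e+5 + 717.42*I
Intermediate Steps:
x(w) = sqrt(-13 + w)/w
N = -257 + I*sqrt(17)/4 (N = -257 - sqrt(-13 - 1*1*4)/(-1*1*4) = -257 - sqrt(-13 - 1*4)/((-1*4)) = -257 - sqrt(-13 - 4)/(-4) = -257 - (-1)*sqrt(-17)/4 = -257 - (-1)*I*sqrt(17)/4 = -257 + I*sqrt(17)/4 ≈ -257.0 + 1.0308*I)
696*(N + 1/(-1453 + o(-23, -16))) = 696*((-257 + I*sqrt(17)/4) + 1/(-1453 - 23)) = 696*((-257 + I*sqrt(17)/4) + 1/(-1476)) = 696*((-257 + I*sqrt(17)/4) - 1/1476) = 696*(-379333/1476 + I*sqrt(17)/4) = -22001314/123 + 174*I*sqrt(17)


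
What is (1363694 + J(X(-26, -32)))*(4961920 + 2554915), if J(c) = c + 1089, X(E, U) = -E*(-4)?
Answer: 10258066870965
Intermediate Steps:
X(E, U) = 4*E
J(c) = 1089 + c
(1363694 + J(X(-26, -32)))*(4961920 + 2554915) = (1363694 + (1089 + 4*(-26)))*(4961920 + 2554915) = (1363694 + (1089 - 104))*7516835 = (1363694 + 985)*7516835 = 1364679*7516835 = 10258066870965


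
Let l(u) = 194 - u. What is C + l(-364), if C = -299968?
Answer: -299410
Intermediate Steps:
C + l(-364) = -299968 + (194 - 1*(-364)) = -299968 + (194 + 364) = -299968 + 558 = -299410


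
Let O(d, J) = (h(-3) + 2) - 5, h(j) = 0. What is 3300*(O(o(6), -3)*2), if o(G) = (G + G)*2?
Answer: -19800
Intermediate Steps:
o(G) = 4*G (o(G) = (2*G)*2 = 4*G)
O(d, J) = -3 (O(d, J) = (0 + 2) - 5 = 2 - 5 = -3)
3300*(O(o(6), -3)*2) = 3300*(-3*2) = 3300*(-6) = -19800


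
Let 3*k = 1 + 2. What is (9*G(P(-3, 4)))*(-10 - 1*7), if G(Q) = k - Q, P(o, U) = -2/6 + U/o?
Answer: -408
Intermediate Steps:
k = 1 (k = (1 + 2)/3 = (1/3)*3 = 1)
P(o, U) = -1/3 + U/o (P(o, U) = -2*1/6 + U/o = -1/3 + U/o)
G(Q) = 1 - Q
(9*G(P(-3, 4)))*(-10 - 1*7) = (9*(1 - (4 - 1/3*(-3))/(-3)))*(-10 - 1*7) = (9*(1 - (-1)*(4 + 1)/3))*(-10 - 7) = (9*(1 - (-1)*5/3))*(-17) = (9*(1 - 1*(-5/3)))*(-17) = (9*(1 + 5/3))*(-17) = (9*(8/3))*(-17) = 24*(-17) = -408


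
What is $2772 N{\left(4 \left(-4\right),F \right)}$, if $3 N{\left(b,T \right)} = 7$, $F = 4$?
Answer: $6468$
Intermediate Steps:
$N{\left(b,T \right)} = \frac{7}{3}$ ($N{\left(b,T \right)} = \frac{1}{3} \cdot 7 = \frac{7}{3}$)
$2772 N{\left(4 \left(-4\right),F \right)} = 2772 \cdot \frac{7}{3} = 6468$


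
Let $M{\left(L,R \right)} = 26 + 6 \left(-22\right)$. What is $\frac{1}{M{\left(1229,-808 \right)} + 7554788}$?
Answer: $\frac{1}{7554682} \approx 1.3237 \cdot 10^{-7}$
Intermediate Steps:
$M{\left(L,R \right)} = -106$ ($M{\left(L,R \right)} = 26 - 132 = -106$)
$\frac{1}{M{\left(1229,-808 \right)} + 7554788} = \frac{1}{-106 + 7554788} = \frac{1}{7554682}$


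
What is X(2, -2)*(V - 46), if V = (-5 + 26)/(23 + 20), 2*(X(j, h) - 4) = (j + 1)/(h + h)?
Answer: -56753/344 ≈ -164.98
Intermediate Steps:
X(j, h) = 4 + (1 + j)/(4*h) (X(j, h) = 4 + ((j + 1)/(h + h))/2 = 4 + ((1 + j)/((2*h)))/2 = 4 + ((1 + j)*(1/(2*h)))/2 = 4 + ((1 + j)/(2*h))/2 = 4 + (1 + j)/(4*h))
V = 21/43 ≈ 0.48837
X(2, -2)*(V - 46) = ((¼)*(1 + 2 + 16*(-2))/(-2))*(21/43 - 46) = ((¼)*(-½)*(1 + 2 - 32))*(-1957/43) = ((¼)*(-½)*(-29))*(-1957/43) = (29/8)*(-1957/43) = -56753/344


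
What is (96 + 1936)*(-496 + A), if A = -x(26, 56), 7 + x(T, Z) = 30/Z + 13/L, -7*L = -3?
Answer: -22183852/21 ≈ -1.0564e+6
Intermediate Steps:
L = 3/7 (L = -1/7*(-3) = 3/7 ≈ 0.42857)
x(T, Z) = 70/3 + 30/Z (x(T, Z) = -7 + (30/Z + 13/(3/7)) = -7 + (30/Z + 13*(7/3)) = -7 + (30/Z + 91/3) = -7 + (91/3 + 30/Z) = 70/3 + 30/Z)
A = -2005/84 (A = -(70/3 + 30/56) = -(70/3 + 30*(1/56)) = -(70/3 + 15/28) = -1*2005/84 = -2005/84 ≈ -23.869)
(96 + 1936)*(-496 + A) = (96 + 1936)*(-496 - 2005/84) = 2032*(-43669/84) = -22183852/21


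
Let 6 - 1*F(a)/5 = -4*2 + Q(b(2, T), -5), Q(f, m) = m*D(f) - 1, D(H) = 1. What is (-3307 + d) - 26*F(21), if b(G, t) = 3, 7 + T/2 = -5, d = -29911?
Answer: -35818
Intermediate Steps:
T = -24 (T = -14 + 2*(-5) = -14 - 10 = -24)
Q(f, m) = -1 + m (Q(f, m) = m*1 - 1 = m - 1 = -1 + m)
F(a) = 100 (F(a) = 30 - 5*(-4*2 + (-1 - 5)) = 30 - 5*(-8 - 6) = 30 - 5*(-14) = 30 + 70 = 100)
(-3307 + d) - 26*F(21) = (-3307 - 29911) - 26*100 = -33218 - 2600 = -35818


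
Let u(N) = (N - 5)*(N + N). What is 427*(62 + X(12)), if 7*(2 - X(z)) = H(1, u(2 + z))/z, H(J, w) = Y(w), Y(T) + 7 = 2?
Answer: 328241/12 ≈ 27353.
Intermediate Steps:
Y(T) = -5 (Y(T) = -7 + 2 = -5)
u(N) = 2*N*(-5 + N) (u(N) = (-5 + N)*(2*N) = 2*N*(-5 + N))
H(J, w) = -5
X(z) = 2 + 5/(7*z) (X(z) = 2 - (-5)/(7*z) = 2 + 5/(7*z))
427*(62 + X(12)) = 427*(62 + (2 + (5/7)/12)) = 427*(62 + (2 + (5/7)*(1/12))) = 427*(62 + (2 + 5/84)) = 427*(62 + 173/84) = 427*(5381/84) = 328241/12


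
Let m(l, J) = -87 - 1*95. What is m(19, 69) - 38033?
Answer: -38215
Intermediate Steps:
m(l, J) = -182 (m(l, J) = -87 - 95 = -182)
m(19, 69) - 38033 = -182 - 38033 = -38215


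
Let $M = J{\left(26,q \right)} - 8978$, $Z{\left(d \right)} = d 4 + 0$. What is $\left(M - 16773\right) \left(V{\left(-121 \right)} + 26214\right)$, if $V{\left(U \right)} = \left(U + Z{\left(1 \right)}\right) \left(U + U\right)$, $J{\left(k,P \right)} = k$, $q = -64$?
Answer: $-1402732800$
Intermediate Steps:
$Z{\left(d \right)} = 4 d$ ($Z{\left(d \right)} = 4 d + 0 = 4 d$)
$V{\left(U \right)} = 2 U \left(4 + U\right)$ ($V{\left(U \right)} = \left(U + 4 \cdot 1\right) \left(U + U\right) = \left(U + 4\right) 2 U = \left(4 + U\right) 2 U = 2 U \left(4 + U\right)$)
$M = -8952$ ($M = 26 - 8978 = -8952$)
$\left(M - 16773\right) \left(V{\left(-121 \right)} + 26214\right) = \left(-8952 - 16773\right) \left(2 \left(-121\right) \left(4 - 121\right) + 26214\right) = - 25725 \left(2 \left(-121\right) \left(-117\right) + 26214\right) = - 25725 \left(28314 + 26214\right) = \left(-25725\right) 54528 = -1402732800$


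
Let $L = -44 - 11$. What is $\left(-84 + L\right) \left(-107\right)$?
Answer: $14873$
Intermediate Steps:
$L = -55$ ($L = -44 - 11 = -55$)
$\left(-84 + L\right) \left(-107\right) = \left(-84 - 55\right) \left(-107\right) = \left(-139\right) \left(-107\right) = 14873$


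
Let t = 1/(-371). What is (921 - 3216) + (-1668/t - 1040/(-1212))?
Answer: 186809759/303 ≈ 6.1653e+5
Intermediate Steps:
t = -1/371 ≈ -0.0026954
(921 - 3216) + (-1668/t - 1040/(-1212)) = (921 - 3216) + (-1668/(-1/371) - 1040/(-1212)) = -2295 + (-1668*(-371) - 1040*(-1/1212)) = -2295 + (618828 + 260/303) = -2295 + 187505144/303 = 186809759/303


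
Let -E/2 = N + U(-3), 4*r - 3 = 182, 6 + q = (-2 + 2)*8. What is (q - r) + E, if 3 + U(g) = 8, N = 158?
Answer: -1513/4 ≈ -378.25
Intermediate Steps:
q = -6 (q = -6 + (-2 + 2)*8 = -6 + 0*8 = -6 + 0 = -6)
r = 185/4 (r = 3/4 + (1/4)*182 = 3/4 + 91/2 = 185/4 ≈ 46.250)
U(g) = 5 (U(g) = -3 + 8 = 5)
E = -326 (E = -2*(158 + 5) = -2*163 = -326)
(q - r) + E = (-6 - 1*185/4) - 326 = (-6 - 185/4) - 326 = -209/4 - 326 = -1513/4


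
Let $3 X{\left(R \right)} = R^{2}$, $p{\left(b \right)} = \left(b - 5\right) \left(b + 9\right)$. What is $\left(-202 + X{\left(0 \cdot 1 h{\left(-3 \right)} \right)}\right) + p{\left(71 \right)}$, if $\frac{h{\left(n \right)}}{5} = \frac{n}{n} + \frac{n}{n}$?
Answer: $5078$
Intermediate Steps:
$p{\left(b \right)} = \left(-5 + b\right) \left(9 + b\right)$
$h{\left(n \right)} = 10$ ($h{\left(n \right)} = 5 \left(\frac{n}{n} + \frac{n}{n}\right) = 5 \left(1 + 1\right) = 5 \cdot 2 = 10$)
$X{\left(R \right)} = \frac{R^{2}}{3}$
$\left(-202 + X{\left(0 \cdot 1 h{\left(-3 \right)} \right)}\right) + p{\left(71 \right)} = \left(-202 + \frac{\left(0 \cdot 1 \cdot 10\right)^{2}}{3}\right) + \left(-45 + 71^{2} + 4 \cdot 71\right) = \left(-202 + \frac{\left(0 \cdot 10\right)^{2}}{3}\right) + \left(-45 + 5041 + 284\right) = \left(-202 + \frac{0^{2}}{3}\right) + 5280 = \left(-202 + \frac{1}{3} \cdot 0\right) + 5280 = \left(-202 + 0\right) + 5280 = -202 + 5280 = 5078$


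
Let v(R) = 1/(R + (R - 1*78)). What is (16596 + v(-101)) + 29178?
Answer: 12816719/280 ≈ 45774.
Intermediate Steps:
v(R) = 1/(-78 + 2*R) (v(R) = 1/(R + (R - 78)) = 1/(R + (-78 + R)) = 1/(-78 + 2*R))
(16596 + v(-101)) + 29178 = (16596 + 1/(2*(-39 - 101))) + 29178 = (16596 + (½)/(-140)) + 29178 = (16596 + (½)*(-1/140)) + 29178 = (16596 - 1/280) + 29178 = 4646879/280 + 29178 = 12816719/280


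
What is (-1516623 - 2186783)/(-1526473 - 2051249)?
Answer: 1851703/1788861 ≈ 1.0351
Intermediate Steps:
(-1516623 - 2186783)/(-1526473 - 2051249) = -3703406/(-3577722) = -3703406*(-1/3577722) = 1851703/1788861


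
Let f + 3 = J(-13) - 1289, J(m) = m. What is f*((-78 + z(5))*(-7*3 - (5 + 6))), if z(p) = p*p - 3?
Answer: -2338560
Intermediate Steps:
f = -1305 (f = -3 + (-13 - 1289) = -3 - 1302 = -1305)
z(p) = -3 + p**2 (z(p) = p**2 - 3 = -3 + p**2)
f*((-78 + z(5))*(-7*3 - (5 + 6))) = -1305*(-78 + (-3 + 5**2))*(-7*3 - (5 + 6)) = -1305*(-78 + (-3 + 25))*(-21 - 1*11) = -1305*(-78 + 22)*(-21 - 11) = -(-73080)*(-32) = -1305*1792 = -2338560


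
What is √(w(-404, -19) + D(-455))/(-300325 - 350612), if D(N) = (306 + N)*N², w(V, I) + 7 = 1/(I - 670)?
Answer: -I*√14643591462461/448495593 ≈ -0.0085323*I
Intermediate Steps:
w(V, I) = -7 + 1/(-670 + I) (w(V, I) = -7 + 1/(I - 670) = -7 + 1/(-670 + I))
D(N) = N²*(306 + N)
√(w(-404, -19) + D(-455))/(-300325 - 350612) = √((4691 - 7*(-19))/(-670 - 19) + (-455)²*(306 - 455))/(-300325 - 350612) = √((4691 + 133)/(-689) + 207025*(-149))/(-650937) = √(-1/689*4824 - 30846725)*(-1/650937) = √(-4824/689 - 30846725)*(-1/650937) = √(-21253398349/689)*(-1/650937) = (I*√14643591462461/689)*(-1/650937) = -I*√14643591462461/448495593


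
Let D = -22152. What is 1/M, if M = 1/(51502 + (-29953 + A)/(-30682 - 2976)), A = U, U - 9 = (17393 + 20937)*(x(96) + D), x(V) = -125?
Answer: 1293680835/16829 ≈ 76872.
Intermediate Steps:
U = -853877401 (U = 9 + (17393 + 20937)*(-125 - 22152) = 9 + 38330*(-22277) = 9 - 853877410 = -853877401)
A = -853877401
M = 16829/1293680835 (M = 1/(51502 + (-29953 - 853877401)/(-30682 - 2976)) = 1/(51502 - 853907354/(-33658)) = 1/(51502 - 853907354*(-1/33658)) = 1/(51502 + 426953677/16829) = 1/(1293680835/16829) = 16829/1293680835 ≈ 1.3009e-5)
1/M = 1/(16829/1293680835) = 1293680835/16829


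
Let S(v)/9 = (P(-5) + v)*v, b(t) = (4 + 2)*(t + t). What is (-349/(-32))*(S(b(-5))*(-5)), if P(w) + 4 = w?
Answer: -16254675/8 ≈ -2.0318e+6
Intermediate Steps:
P(w) = -4 + w
b(t) = 12*t (b(t) = 6*(2*t) = 12*t)
S(v) = 9*v*(-9 + v) (S(v) = 9*(((-4 - 5) + v)*v) = 9*((-9 + v)*v) = 9*(v*(-9 + v)) = 9*v*(-9 + v))
(-349/(-32))*(S(b(-5))*(-5)) = (-349/(-32))*((9*(12*(-5))*(-9 + 12*(-5)))*(-5)) = (-349*(-1/32))*((9*(-60)*(-9 - 60))*(-5)) = 349*((9*(-60)*(-69))*(-5))/32 = 349*(37260*(-5))/32 = (349/32)*(-186300) = -16254675/8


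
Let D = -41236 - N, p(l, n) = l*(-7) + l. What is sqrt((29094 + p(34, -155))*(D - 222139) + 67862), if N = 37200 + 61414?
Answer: 2*I*sqrt(2614448587) ≈ 1.0226e+5*I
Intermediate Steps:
N = 98614
p(l, n) = -6*l (p(l, n) = -7*l + l = -6*l)
D = -139850 (D = -41236 - 1*98614 = -41236 - 98614 = -139850)
sqrt((29094 + p(34, -155))*(D - 222139) + 67862) = sqrt((29094 - 6*34)*(-139850 - 222139) + 67862) = sqrt((29094 - 204)*(-361989) + 67862) = sqrt(28890*(-361989) + 67862) = sqrt(-10457862210 + 67862) = sqrt(-10457794348) = 2*I*sqrt(2614448587)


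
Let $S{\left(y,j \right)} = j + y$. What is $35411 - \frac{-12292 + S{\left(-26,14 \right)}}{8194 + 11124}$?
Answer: $\frac{342041001}{9659} \approx 35412.0$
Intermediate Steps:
$35411 - \frac{-12292 + S{\left(-26,14 \right)}}{8194 + 11124} = 35411 - \frac{-12292 + \left(14 - 26\right)}{8194 + 11124} = 35411 - \frac{-12292 - 12}{19318} = 35411 - \left(-12304\right) \frac{1}{19318} = 35411 - - \frac{6152}{9659} = 35411 + \frac{6152}{9659} = \frac{342041001}{9659}$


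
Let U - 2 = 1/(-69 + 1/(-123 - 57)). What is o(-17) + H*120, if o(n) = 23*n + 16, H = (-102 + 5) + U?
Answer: -146278875/12421 ≈ -11777.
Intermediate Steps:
U = 24662/12421 (U = 2 + 1/(-69 + 1/(-123 - 57)) = 2 + 1/(-69 + 1/(-180)) = 2 + 1/(-69 - 1/180) = 2 + 1/(-12421/180) = 2 - 180/12421 = 24662/12421 ≈ 1.9855)
H = -1180175/12421 (H = (-102 + 5) + 24662/12421 = -97 + 24662/12421 = -1180175/12421 ≈ -95.015)
o(n) = 16 + 23*n
o(-17) + H*120 = (16 + 23*(-17)) - 1180175/12421*120 = (16 - 391) - 141621000/12421 = -375 - 141621000/12421 = -146278875/12421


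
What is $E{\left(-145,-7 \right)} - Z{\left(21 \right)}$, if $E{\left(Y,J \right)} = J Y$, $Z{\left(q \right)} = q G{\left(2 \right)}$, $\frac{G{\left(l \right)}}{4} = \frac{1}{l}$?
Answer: $973$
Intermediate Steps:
$G{\left(l \right)} = \frac{4}{l}$
$Z{\left(q \right)} = 2 q$ ($Z{\left(q \right)} = q \frac{4}{2} = q 4 \cdot \frac{1}{2} = q 2 = 2 q$)
$E{\left(-145,-7 \right)} - Z{\left(21 \right)} = \left(-7\right) \left(-145\right) - 2 \cdot 21 = 1015 - 42 = 973$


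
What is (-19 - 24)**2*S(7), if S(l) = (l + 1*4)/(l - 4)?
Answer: 20339/3 ≈ 6779.7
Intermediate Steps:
S(l) = (4 + l)/(-4 + l) (S(l) = (l + 4)/(-4 + l) = (4 + l)/(-4 + l))
(-19 - 24)**2*S(7) = (-19 - 24)**2*((4 + 7)/(-4 + 7)) = (-43)**2*(11/3) = 1849*((1/3)*11) = 1849*(11/3) = 20339/3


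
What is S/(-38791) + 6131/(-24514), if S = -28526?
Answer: 461458743/950922574 ≈ 0.48527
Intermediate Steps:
S/(-38791) + 6131/(-24514) = -28526/(-38791) + 6131/(-24514) = -28526*(-1/38791) + 6131*(-1/24514) = 28526/38791 - 6131/24514 = 461458743/950922574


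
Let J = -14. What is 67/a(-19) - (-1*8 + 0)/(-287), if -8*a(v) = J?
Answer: 10980/287 ≈ 38.258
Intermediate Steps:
a(v) = 7/4 (a(v) = -1/8*(-14) = 7/4)
67/a(-19) - (-1*8 + 0)/(-287) = 67/(7/4) - (-1*8 + 0)/(-287) = 67*(4/7) - (-8 + 0)*(-1/287) = 268/7 - 1*(-8)*(-1/287) = 268/7 + 8*(-1/287) = 268/7 - 8/287 = 10980/287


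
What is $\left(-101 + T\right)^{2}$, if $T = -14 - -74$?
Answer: $1681$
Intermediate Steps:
$T = 60$ ($T = -14 + 74 = 60$)
$\left(-101 + T\right)^{2} = \left(-101 + 60\right)^{2} = \left(-41\right)^{2} = 1681$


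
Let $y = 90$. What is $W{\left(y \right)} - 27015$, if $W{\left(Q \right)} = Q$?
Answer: $-26925$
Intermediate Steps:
$W{\left(y \right)} - 27015 = 90 - 27015 = -26925$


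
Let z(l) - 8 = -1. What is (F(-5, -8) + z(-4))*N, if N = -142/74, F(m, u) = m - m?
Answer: -497/37 ≈ -13.432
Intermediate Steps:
F(m, u) = 0
z(l) = 7 (z(l) = 8 - 1 = 7)
N = -71/37 (N = -142*1/74 = -71/37 ≈ -1.9189)
(F(-5, -8) + z(-4))*N = (0 + 7)*(-71/37) = 7*(-71/37) = -497/37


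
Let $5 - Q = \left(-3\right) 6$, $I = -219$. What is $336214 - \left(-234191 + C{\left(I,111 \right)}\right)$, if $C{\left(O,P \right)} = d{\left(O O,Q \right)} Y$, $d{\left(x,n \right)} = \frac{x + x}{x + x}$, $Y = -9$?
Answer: $570414$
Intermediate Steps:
$Q = 23$ ($Q = 5 - \left(-3\right) 6 = 5 - -18 = 5 + 18 = 23$)
$d{\left(x,n \right)} = 1$ ($d{\left(x,n \right)} = \frac{2 x}{2 x} = 2 x \frac{1}{2 x} = 1$)
$C{\left(O,P \right)} = -9$ ($C{\left(O,P \right)} = 1 \left(-9\right) = -9$)
$336214 - \left(-234191 + C{\left(I,111 \right)}\right) = 336214 + \left(234191 - -9\right) = 336214 + \left(234191 + 9\right) = 336214 + 234200 = 570414$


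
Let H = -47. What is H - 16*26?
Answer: -463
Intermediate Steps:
H - 16*26 = -47 - 16*26 = -47 - 416 = -463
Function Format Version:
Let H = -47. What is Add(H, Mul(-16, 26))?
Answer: -463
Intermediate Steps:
Add(H, Mul(-16, 26)) = Add(-47, Mul(-16, 26)) = Add(-47, -416) = -463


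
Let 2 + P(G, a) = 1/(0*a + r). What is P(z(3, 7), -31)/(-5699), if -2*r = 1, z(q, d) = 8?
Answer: 4/5699 ≈ 0.00070188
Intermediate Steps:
r = -½ (r = -½*1 = -½ ≈ -0.50000)
P(G, a) = -4 (P(G, a) = -2 + 1/(0*a - ½) = -2 + 1/(0 - ½) = -2 + 1/(-½) = -2 - 2 = -4)
P(z(3, 7), -31)/(-5699) = -4/(-5699) = -4*(-1/5699) = 4/5699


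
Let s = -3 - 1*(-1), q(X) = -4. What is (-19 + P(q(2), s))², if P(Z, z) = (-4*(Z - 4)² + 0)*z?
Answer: 243049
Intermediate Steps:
s = -2 (s = -3 + 1 = -2)
P(Z, z) = -4*z*(-4 + Z)² (P(Z, z) = (-4*(-4 + Z)² + 0)*z = (-4*(-4 + Z)²)*z = -4*z*(-4 + Z)²)
(-19 + P(q(2), s))² = (-19 - 4*(-2)*(-4 - 4)²)² = (-19 - 4*(-2)*(-8)²)² = (-19 - 4*(-2)*64)² = (-19 + 512)² = 493² = 243049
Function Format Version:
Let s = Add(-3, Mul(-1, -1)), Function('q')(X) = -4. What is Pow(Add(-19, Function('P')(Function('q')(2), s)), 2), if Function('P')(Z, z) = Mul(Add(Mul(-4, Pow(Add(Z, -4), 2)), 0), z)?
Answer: 243049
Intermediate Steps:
s = -2 (s = Add(-3, 1) = -2)
Function('P')(Z, z) = Mul(-4, z, Pow(Add(-4, Z), 2)) (Function('P')(Z, z) = Mul(Add(Mul(-4, Pow(Add(-4, Z), 2)), 0), z) = Mul(Mul(-4, Pow(Add(-4, Z), 2)), z) = Mul(-4, z, Pow(Add(-4, Z), 2)))
Pow(Add(-19, Function('P')(Function('q')(2), s)), 2) = Pow(Add(-19, Mul(-4, -2, Pow(Add(-4, -4), 2))), 2) = Pow(Add(-19, Mul(-4, -2, Pow(-8, 2))), 2) = Pow(Add(-19, Mul(-4, -2, 64)), 2) = Pow(Add(-19, 512), 2) = Pow(493, 2) = 243049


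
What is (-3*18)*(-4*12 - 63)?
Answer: 5994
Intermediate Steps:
(-3*18)*(-4*12 - 63) = -54*(-48 - 63) = -54*(-111) = 5994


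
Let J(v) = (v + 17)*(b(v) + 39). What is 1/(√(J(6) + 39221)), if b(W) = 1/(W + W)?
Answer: 2*√1444317/481439 ≈ 0.0049925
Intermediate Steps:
b(W) = 1/(2*W)
J(v) = (17 + v)*(39 + 1/(2*v)) (J(v) = (v + 17)*(1/(2*v) + 39) = (17 + v)*(39 + 1/(2*v)))
1/(√(J(6) + 39221)) = 1/(√((½)*(17 + 6*(1327 + 78*6))/6 + 39221)) = 1/(√((½)*(⅙)*(17 + 6*(1327 + 468)) + 39221)) = 1/(√((½)*(⅙)*(17 + 6*1795) + 39221)) = 1/(√((½)*(⅙)*(17 + 10770) + 39221)) = 1/(√((½)*(⅙)*10787 + 39221)) = 1/(√(10787/12 + 39221)) = 1/(√(481439/12)) = 1/(√1444317/6) = 2*√1444317/481439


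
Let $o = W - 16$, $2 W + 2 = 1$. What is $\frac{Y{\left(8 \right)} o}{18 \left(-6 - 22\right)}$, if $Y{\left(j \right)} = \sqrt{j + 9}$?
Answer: $\frac{11 \sqrt{17}}{336} \approx 0.13498$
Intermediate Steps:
$W = - \frac{1}{2}$ ($W = -1 + \frac{1}{2} \cdot 1 = -1 + \frac{1}{2} = - \frac{1}{2} \approx -0.5$)
$o = - \frac{33}{2}$ ($o = - \frac{1}{2} - 16 = - \frac{33}{2} \approx -16.5$)
$Y{\left(j \right)} = \sqrt{9 + j}$
$\frac{Y{\left(8 \right)} o}{18 \left(-6 - 22\right)} = \frac{\sqrt{9 + 8} \left(- \frac{33}{2}\right)}{18 \left(-6 - 22\right)} = \frac{\sqrt{17} \left(- \frac{33}{2}\right)}{18 \left(-28\right)} = \frac{\left(- \frac{33}{2}\right) \sqrt{17}}{-504} = - \frac{33 \sqrt{17}}{2} \left(- \frac{1}{504}\right) = \frac{11 \sqrt{17}}{336}$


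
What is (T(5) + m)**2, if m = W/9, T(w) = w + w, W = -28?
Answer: 3844/81 ≈ 47.457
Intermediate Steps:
T(w) = 2*w
m = -28/9 ≈ -3.1111
(T(5) + m)**2 = (2*5 - 28/9)**2 = (10 - 28/9)**2 = (62/9)**2 = 3844/81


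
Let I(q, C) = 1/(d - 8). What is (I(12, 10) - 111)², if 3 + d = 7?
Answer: 198025/16 ≈ 12377.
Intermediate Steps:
d = 4 (d = -3 + 7 = 4)
I(q, C) = -¼ (I(q, C) = 1/(4 - 8) = 1/(-4) = -¼)
(I(12, 10) - 111)² = (-¼ - 111)² = (-445/4)² = 198025/16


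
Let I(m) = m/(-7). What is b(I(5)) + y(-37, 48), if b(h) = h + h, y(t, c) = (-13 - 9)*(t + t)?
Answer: 11386/7 ≈ 1626.6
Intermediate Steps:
I(m) = -m/7 (I(m) = m*(-⅐) = -m/7)
y(t, c) = -44*t
b(h) = 2*h
b(I(5)) + y(-37, 48) = 2*(-⅐*5) - 44*(-37) = 2*(-5/7) + 1628 = -10/7 + 1628 = 11386/7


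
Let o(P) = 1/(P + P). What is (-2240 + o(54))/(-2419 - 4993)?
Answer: 241919/800496 ≈ 0.30221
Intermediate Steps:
o(P) = 1/(2*P)
(-2240 + o(54))/(-2419 - 4993) = (-2240 + (½)/54)/(-2419 - 4993) = (-2240 + (½)*(1/54))/(-7412) = (-2240 + 1/108)*(-1/7412) = -241919/108*(-1/7412) = 241919/800496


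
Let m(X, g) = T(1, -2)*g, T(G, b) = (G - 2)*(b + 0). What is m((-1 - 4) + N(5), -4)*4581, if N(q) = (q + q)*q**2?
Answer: -36648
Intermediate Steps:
T(G, b) = b*(-2 + G) (T(G, b) = (-2 + G)*b = b*(-2 + G))
N(q) = 2*q**3 (N(q) = (2*q)*q**2 = 2*q**3)
m(X, g) = 2*g (m(X, g) = (-2*(-2 + 1))*g = (-2*(-1))*g = 2*g)
m((-1 - 4) + N(5), -4)*4581 = (2*(-4))*4581 = -8*4581 = -36648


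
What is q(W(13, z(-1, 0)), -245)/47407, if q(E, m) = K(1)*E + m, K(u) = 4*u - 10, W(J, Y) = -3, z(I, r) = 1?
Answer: -227/47407 ≈ -0.0047883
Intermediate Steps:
K(u) = -10 + 4*u
q(E, m) = m - 6*E (q(E, m) = (-10 + 4*1)*E + m = (-10 + 4)*E + m = -6*E + m = m - 6*E)
q(W(13, z(-1, 0)), -245)/47407 = (-245 - 6*(-3))/47407 = (-245 + 18)*(1/47407) = -227*1/47407 = -227/47407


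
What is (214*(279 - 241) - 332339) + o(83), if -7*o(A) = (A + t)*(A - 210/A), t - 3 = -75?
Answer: -188437736/581 ≈ -3.2433e+5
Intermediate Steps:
t = -72 (t = 3 - 75 = -72)
o(A) = -(-72 + A)*(A - 210/A)/7 (o(A) = -(A - 72)*(A - 210/A)/7 = -(-72 + A)*(A - 210/A)/7)
(214*(279 - 241) - 332339) + o(83) = (214*(279 - 241) - 332339) + (30 - 2160/83 - 1/7*83**2 + (72/7)*83) = (214*38 - 332339) + (30 - 2160*1/83 - 1/7*6889 + 5976/7) = (8132 - 332339) + (30 - 2160/83 - 6889/7 + 5976/7) = -324207 - 73469/581 = -188437736/581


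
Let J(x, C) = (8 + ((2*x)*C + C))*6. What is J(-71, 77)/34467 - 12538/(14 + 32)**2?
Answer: -94981025/12155362 ≈ -7.8139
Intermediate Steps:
J(x, C) = 48 + 6*C + 12*C*x (J(x, C) = (8 + (2*C*x + C))*6 = (8 + (C + 2*C*x))*6 = (8 + C + 2*C*x)*6 = 48 + 6*C + 12*C*x)
J(-71, 77)/34467 - 12538/(14 + 32)**2 = (48 + 6*77 + 12*77*(-71))/34467 - 12538/(14 + 32)**2 = (48 + 462 - 65604)*(1/34467) - 12538/(46**2) = -65094*1/34467 - 12538/2116 = -21698/11489 - 12538*1/2116 = -21698/11489 - 6269/1058 = -94981025/12155362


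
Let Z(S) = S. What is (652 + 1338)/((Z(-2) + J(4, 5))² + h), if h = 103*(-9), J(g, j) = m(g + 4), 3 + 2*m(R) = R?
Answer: -7960/3707 ≈ -2.1473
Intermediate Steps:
m(R) = -3/2 + R/2
J(g, j) = ½ + g/2 (J(g, j) = -3/2 + (g + 4)/2 = -3/2 + (4 + g)/2 = -3/2 + (2 + g/2) = ½ + g/2)
h = -927
(652 + 1338)/((Z(-2) + J(4, 5))² + h) = (652 + 1338)/((-2 + (½ + (½)*4))² - 927) = 1990/((-2 + (½ + 2))² - 927) = 1990/((-2 + 5/2)² - 927) = 1990/((½)² - 927) = 1990/(¼ - 927) = 1990/(-3707/4) = 1990*(-4/3707) = -7960/3707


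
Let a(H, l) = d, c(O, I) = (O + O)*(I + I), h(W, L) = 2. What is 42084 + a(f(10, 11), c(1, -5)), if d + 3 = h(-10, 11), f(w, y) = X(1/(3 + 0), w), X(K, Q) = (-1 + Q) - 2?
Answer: 42083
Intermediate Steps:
X(K, Q) = -3 + Q
f(w, y) = -3 + w
c(O, I) = 4*I*O (c(O, I) = (2*O)*(2*I) = 4*I*O)
d = -1 (d = -3 + 2 = -1)
a(H, l) = -1
42084 + a(f(10, 11), c(1, -5)) = 42084 - 1 = 42083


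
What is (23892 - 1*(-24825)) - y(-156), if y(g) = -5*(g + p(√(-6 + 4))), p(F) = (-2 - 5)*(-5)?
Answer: 48112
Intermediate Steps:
p(F) = 35 (p(F) = -7*(-5) = 35)
y(g) = -175 - 5*g (y(g) = -5*(g + 35) = -5*(35 + g) = -175 - 5*g)
(23892 - 1*(-24825)) - y(-156) = (23892 - 1*(-24825)) - (-175 - 5*(-156)) = (23892 + 24825) - (-175 + 780) = 48717 - 1*605 = 48717 - 605 = 48112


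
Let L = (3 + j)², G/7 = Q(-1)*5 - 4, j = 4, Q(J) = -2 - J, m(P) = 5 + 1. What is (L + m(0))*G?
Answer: -3465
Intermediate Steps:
m(P) = 6
G = -63 (G = 7*((-2 - 1*(-1))*5 - 4) = 7*((-2 + 1)*5 - 4) = 7*(-1*5 - 4) = 7*(-5 - 4) = 7*(-9) = -63)
L = 49 (L = (3 + 4)² = 7² = 49)
(L + m(0))*G = (49 + 6)*(-63) = 55*(-63) = -3465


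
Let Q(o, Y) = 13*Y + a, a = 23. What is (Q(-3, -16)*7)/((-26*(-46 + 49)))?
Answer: 1295/78 ≈ 16.603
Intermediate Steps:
Q(o, Y) = 23 + 13*Y (Q(o, Y) = 13*Y + 23 = 23 + 13*Y)
(Q(-3, -16)*7)/((-26*(-46 + 49))) = ((23 + 13*(-16))*7)/((-26*(-46 + 49))) = ((23 - 208)*7)/((-26*3)) = -185*7/(-78) = -1295*(-1/78) = 1295/78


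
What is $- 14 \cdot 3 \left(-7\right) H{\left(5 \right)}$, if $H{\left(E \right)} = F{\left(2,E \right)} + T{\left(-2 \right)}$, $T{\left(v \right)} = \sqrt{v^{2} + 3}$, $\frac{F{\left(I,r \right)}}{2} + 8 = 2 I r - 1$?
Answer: $6468 + 294 \sqrt{7} \approx 7245.9$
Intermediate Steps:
$F{\left(I,r \right)} = -18 + 4 I r$ ($F{\left(I,r \right)} = -16 + 2 \left(2 I r - 1\right) = -16 + 2 \left(-1 + 2 I r\right) = -16 + \left(-2 + 4 I r\right) = -18 + 4 I r$)
$T{\left(v \right)} = \sqrt{3 + v^{2}}$
$H{\left(E \right)} = -18 + \sqrt{7} + 8 E$ ($H{\left(E \right)} = \left(-18 + 4 \cdot 2 E\right) + \sqrt{3 + \left(-2\right)^{2}} = \left(-18 + 8 E\right) + \sqrt{3 + 4} = \left(-18 + 8 E\right) + \sqrt{7} = -18 + \sqrt{7} + 8 E$)
$- 14 \cdot 3 \left(-7\right) H{\left(5 \right)} = - 14 \cdot 3 \left(-7\right) \left(-18 + \sqrt{7} + 8 \cdot 5\right) = \left(-14\right) \left(-21\right) \left(-18 + \sqrt{7} + 40\right) = 294 \left(22 + \sqrt{7}\right) = 6468 + 294 \sqrt{7}$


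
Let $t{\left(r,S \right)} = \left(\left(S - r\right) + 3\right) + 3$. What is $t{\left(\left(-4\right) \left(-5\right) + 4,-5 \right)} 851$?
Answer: $-19573$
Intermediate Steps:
$t{\left(r,S \right)} = 6 + S - r$ ($t{\left(r,S \right)} = \left(3 + S - r\right) + 3 = 6 + S - r$)
$t{\left(\left(-4\right) \left(-5\right) + 4,-5 \right)} 851 = \left(6 - 5 - \left(\left(-4\right) \left(-5\right) + 4\right)\right) 851 = \left(6 - 5 - \left(20 + 4\right)\right) 851 = \left(6 - 5 - 24\right) 851 = \left(-23\right) 851 = -19573$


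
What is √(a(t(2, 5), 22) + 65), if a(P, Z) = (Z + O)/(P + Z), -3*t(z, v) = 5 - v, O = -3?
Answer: 3*√3542/22 ≈ 8.1156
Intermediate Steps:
t(z, v) = -5/3 + v/3 (t(z, v) = -(5 - v)/3 = -5/3 + v/3)
a(P, Z) = (-3 + Z)/(P + Z) (a(P, Z) = (Z - 3)/(P + Z) = (-3 + Z)/(P + Z))
√(a(t(2, 5), 22) + 65) = √((-3 + 22)/((-5/3 + (⅓)*5) + 22) + 65) = √(19/((-5/3 + 5/3) + 22) + 65) = √(19/(0 + 22) + 65) = √(19/22 + 65) = √(1449/22) = 3*√3542/22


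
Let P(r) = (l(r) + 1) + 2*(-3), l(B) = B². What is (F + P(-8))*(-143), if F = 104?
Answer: -23309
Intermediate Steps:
P(r) = -5 + r² (P(r) = (r² + 1) + 2*(-3) = (1 + r²) - 6 = -5 + r²)
(F + P(-8))*(-143) = (104 + (-5 + (-8)²))*(-143) = (104 + (-5 + 64))*(-143) = (104 + 59)*(-143) = 163*(-143) = -23309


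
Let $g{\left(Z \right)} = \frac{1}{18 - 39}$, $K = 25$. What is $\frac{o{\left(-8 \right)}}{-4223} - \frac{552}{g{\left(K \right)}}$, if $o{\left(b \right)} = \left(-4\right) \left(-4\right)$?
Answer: $\frac{48953000}{4223} \approx 11592.0$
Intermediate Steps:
$o{\left(b \right)} = 16$
$g{\left(Z \right)} = - \frac{1}{21}$ ($g{\left(Z \right)} = \frac{1}{-21} = - \frac{1}{21}$)
$\frac{o{\left(-8 \right)}}{-4223} - \frac{552}{g{\left(K \right)}} = \frac{16}{-4223} - \frac{552}{- \frac{1}{21}} = 16 \left(- \frac{1}{4223}\right) - -11592 = - \frac{16}{4223} + 11592 = \frac{48953000}{4223}$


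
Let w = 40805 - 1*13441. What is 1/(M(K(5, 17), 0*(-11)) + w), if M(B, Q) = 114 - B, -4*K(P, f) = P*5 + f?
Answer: 2/54977 ≈ 3.6379e-5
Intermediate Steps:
K(P, f) = -5*P/4 - f/4 (K(P, f) = -(P*5 + f)/4 = -(5*P + f)/4 = -(f + 5*P)/4 = -5*P/4 - f/4)
w = 27364 (w = 40805 - 13441 = 27364)
1/(M(K(5, 17), 0*(-11)) + w) = 1/((114 - (-5/4*5 - ¼*17)) + 27364) = 1/((114 - (-25/4 - 17/4)) + 27364) = 1/((114 - 1*(-21/2)) + 27364) = 1/((114 + 21/2) + 27364) = 1/(249/2 + 27364) = 1/(54977/2) = 2/54977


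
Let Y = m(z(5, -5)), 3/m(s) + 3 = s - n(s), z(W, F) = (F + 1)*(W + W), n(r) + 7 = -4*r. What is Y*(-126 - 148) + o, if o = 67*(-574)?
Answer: -3768473/98 ≈ -38454.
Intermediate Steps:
o = -38458
n(r) = -7 - 4*r
z(W, F) = 2*W*(1 + F) (z(W, F) = (1 + F)*(2*W) = 2*W*(1 + F))
m(s) = 3/(4 + 5*s) (m(s) = 3/(-3 + (s - (-7 - 4*s))) = 3/(-3 + (s + (7 + 4*s))) = 3/(-3 + (7 + 5*s)) = 3/(4 + 5*s))
Y = -3/196 (Y = 3/(4 + 5*(2*5*(1 - 5))) = 3/(4 + 5*(2*5*(-4))) = 3/(4 + 5*(-40)) = 3/(4 - 200) = 3/(-196) = 3*(-1/196) = -3/196 ≈ -0.015306)
Y*(-126 - 148) + o = -3*(-126 - 148)/196 - 38458 = -3/196*(-274) - 38458 = 411/98 - 38458 = -3768473/98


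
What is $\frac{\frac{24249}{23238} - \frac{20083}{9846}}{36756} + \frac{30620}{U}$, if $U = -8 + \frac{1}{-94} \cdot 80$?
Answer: $- \frac{21011999700361795}{6073760584008} \approx -3459.5$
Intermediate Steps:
$U = - \frac{416}{47}$ ($U = -8 - \frac{40}{47} = - \frac{416}{47} \approx -8.8511$)
$\frac{\frac{24249}{23238} - \frac{20083}{9846}}{36756} + \frac{30620}{U} = \frac{\frac{24249}{23238} - \frac{20083}{9846}}{36756} + \frac{30620}{- \frac{416}{47}} = \left(24249 \cdot \frac{1}{23238} - \frac{20083}{9846}\right) \frac{1}{36756} + 30620 \left(- \frac{47}{416}\right) = \left(\frac{8083}{7746} - \frac{20083}{9846}\right) \frac{1}{36756} - \frac{359785}{104} = \left(- \frac{6331475}{6355593}\right) \frac{1}{36756} - \frac{359785}{104} = - \frac{6331475}{233606176308} - \frac{359785}{104} = - \frac{21011999700361795}{6073760584008}$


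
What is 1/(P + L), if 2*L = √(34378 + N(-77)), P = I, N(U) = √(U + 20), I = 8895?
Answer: 1/(8895 + √(34378 + I*√57)/2) ≈ 0.00011126 - 1.0e-10*I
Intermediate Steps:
N(U) = √(20 + U)
P = 8895
L = √(34378 + I*√57)/2 (L = √(34378 + √(20 - 77))/2 = √(34378 + √(-57))/2 = √(34378 + I*√57)/2 ≈ 92.707 + 0.01018*I)
1/(P + L) = 1/(8895 + √(34378 + I*√57)/2)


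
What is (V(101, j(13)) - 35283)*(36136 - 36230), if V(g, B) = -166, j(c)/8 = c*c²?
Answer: 3332206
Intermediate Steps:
j(c) = 8*c³ (j(c) = 8*(c*c²) = 8*c³)
(V(101, j(13)) - 35283)*(36136 - 36230) = (-166 - 35283)*(36136 - 36230) = -35449*(-94) = 3332206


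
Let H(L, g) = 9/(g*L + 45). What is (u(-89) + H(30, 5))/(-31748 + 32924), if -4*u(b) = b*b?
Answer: -514853/305760 ≈ -1.6838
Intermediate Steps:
u(b) = -b**2/4 (u(b) = -b*b/4 = -b**2/4)
H(L, g) = 9/(45 + L*g) (H(L, g) = 9/(L*g + 45) = 9/(45 + L*g))
(u(-89) + H(30, 5))/(-31748 + 32924) = (-1/4*(-89)**2 + 9/(45 + 30*5))/(-31748 + 32924) = (-1/4*7921 + 9/(45 + 150))/1176 = (-7921/4 + 9/195)*(1/1176) = (-7921/4 + 9*(1/195))*(1/1176) = (-7921/4 + 3/65)*(1/1176) = -514853/260*1/1176 = -514853/305760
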